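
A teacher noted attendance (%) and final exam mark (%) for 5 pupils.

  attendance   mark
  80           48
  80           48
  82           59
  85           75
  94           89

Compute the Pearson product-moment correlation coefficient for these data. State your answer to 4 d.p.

n = 5, Σx = 421, Σy = 319, Σx² = 35585, Σy² = 21635, Σxy = 27259
nΣxy − ΣxΣy = 136295 − 134299 = 1996
nΣx² − (Σx)² = 177925 − 177241 = 684; nΣy² − (Σy)² = 108175 − 101761 = 6414
r = 1996 / √(684 × 6414) = 1996 / 2094.5587 ≈ 0.9529

0.9529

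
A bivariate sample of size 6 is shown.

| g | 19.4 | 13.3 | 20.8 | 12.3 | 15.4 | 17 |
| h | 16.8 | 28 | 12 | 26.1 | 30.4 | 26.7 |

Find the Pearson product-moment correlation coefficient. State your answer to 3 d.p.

n = 6, Σg = 98.2, Σh = 140, Σg² = 1663.34, Σh² = 3528.5, Σgh = 2191.01
nΣgh − ΣgΣh = 13146.06 − 13748 = -601.94
nΣg² − (Σg)² = 9980.04 − 9643.24 = 336.8; nΣh² − (Σh)² = 21171 − 19600 = 1571
r = -601.94 / √(336.8 × 1571) = -601.94 / 727.4014 ≈ -0.828

-0.828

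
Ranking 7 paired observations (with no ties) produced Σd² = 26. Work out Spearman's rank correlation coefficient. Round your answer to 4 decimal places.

ρ = 1 − 6Σd² / [n(n²−1)] = 1 − 6×26 / (7×48)
  = 1 − 156/336 = 1 − 0.46429 ≈ 0.5357

0.5357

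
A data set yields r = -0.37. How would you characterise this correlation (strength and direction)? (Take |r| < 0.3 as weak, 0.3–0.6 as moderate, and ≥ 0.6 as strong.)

moderate negative

r = -0.37 < 0 so the relationship is negative.
|r| = 0.37, which falls in the moderate range.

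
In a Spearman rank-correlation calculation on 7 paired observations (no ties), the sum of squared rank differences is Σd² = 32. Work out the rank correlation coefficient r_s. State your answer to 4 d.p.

ρ = 1 − 6Σd² / [n(n²−1)] = 1 − 6×32 / (7×48)
  = 1 − 192/336 = 1 − 0.57143 ≈ 0.4286

0.4286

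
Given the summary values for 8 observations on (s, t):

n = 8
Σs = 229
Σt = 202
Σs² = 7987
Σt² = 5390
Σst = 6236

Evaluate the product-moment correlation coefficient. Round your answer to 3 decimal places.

0.705

r = (nΣst − ΣsΣt) / √[(nΣs² − (Σs)²)(nΣt² − (Σt)²)]
Numerator: 8×6236 − 229×202 = 3630
Denominator: √[(63896 − 52441)(43120 − 40804)] = √[11455 × 2316] = 5150.7067
r = 3630 / 5150.7067 ≈ 0.705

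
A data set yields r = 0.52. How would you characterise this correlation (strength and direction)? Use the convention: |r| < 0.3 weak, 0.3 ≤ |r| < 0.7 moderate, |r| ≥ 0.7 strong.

moderate positive

r = 0.52 > 0 so the relationship is positive.
|r| = 0.52, which falls in the moderate range.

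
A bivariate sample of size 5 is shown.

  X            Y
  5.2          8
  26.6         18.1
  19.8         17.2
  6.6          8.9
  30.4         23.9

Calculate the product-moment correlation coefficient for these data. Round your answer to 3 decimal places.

n = 5, ΣX = 88.6, ΣY = 76.1, ΣX² = 2094.36, ΣY² = 1337.87, ΣXY = 1648.92
nΣXY − ΣXΣY = 8244.6 − 6742.46 = 1502.14
nΣX² − (ΣX)² = 10471.8 − 7849.96 = 2621.84; nΣY² − (ΣY)² = 6689.35 − 5791.21 = 898.14
r = 1502.14 / √(2621.84 × 898.14) = 1502.14 / 1534.5290 ≈ 0.979

0.979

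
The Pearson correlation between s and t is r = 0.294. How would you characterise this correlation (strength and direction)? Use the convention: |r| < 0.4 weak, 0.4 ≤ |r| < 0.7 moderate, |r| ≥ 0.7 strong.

r = 0.294 > 0 so the relationship is positive.
|r| = 0.294, which falls in the weak range.

weak positive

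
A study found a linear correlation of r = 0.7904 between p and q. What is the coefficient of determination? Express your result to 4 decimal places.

0.6247

r² = (0.7904)² = 0.6247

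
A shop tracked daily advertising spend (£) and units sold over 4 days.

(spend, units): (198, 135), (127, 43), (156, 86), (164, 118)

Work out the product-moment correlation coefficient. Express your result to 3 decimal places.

n = 4, Σx = 645, Σy = 382, Σx² = 106565, Σy² = 41394, Σxy = 64959
nΣxy − ΣxΣy = 259836 − 246390 = 13446
nΣx² − (Σx)² = 426260 − 416025 = 10235; nΣy² − (Σy)² = 165576 − 145924 = 19652
r = 13446 / √(10235 × 19652) = 13446 / 14182.3207 ≈ 0.948

0.948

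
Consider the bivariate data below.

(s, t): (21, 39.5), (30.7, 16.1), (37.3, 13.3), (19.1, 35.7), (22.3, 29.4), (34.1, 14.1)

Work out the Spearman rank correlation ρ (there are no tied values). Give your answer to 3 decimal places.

Rank s: 2, 4, 6, 1, 3, 5
Rank t: 6, 3, 1, 5, 4, 2
d = rank(s) − rank(t): -4, 1, 5, -4, -1, 3; Σd² = 68
ρ = 1 − 6Σd² / [n(n²−1)] = 1 − 6×68 / (6×35) = 1 − 408/210 ≈ -0.943

-0.943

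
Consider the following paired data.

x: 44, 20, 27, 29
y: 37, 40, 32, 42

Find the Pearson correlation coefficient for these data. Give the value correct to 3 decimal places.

n = 4, Σx = 120, Σy = 151, Σx² = 3906, Σy² = 5757, Σxy = 4510
nΣxy − ΣxΣy = 18040 − 18120 = -80
nΣx² − (Σx)² = 15624 − 14400 = 1224; nΣy² − (Σy)² = 23028 − 22801 = 227
r = -80 / √(1224 × 227) = -80 / 527.1129 ≈ -0.152

-0.152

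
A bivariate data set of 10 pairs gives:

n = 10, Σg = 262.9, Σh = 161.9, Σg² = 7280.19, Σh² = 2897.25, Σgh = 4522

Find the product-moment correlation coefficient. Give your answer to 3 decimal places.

r = (nΣgh − ΣgΣh) / √[(nΣg² − (Σg)²)(nΣh² − (Σh)²)]
Numerator: 10×4522 − 262.9×161.9 = 2656.49
Denominator: √[(72801.9 − 69116.41)(28972.5 − 26211.61)] = √[3685.49 × 2760.89] = 3189.8640
r = 2656.49 / 3189.8640 ≈ 0.833

0.833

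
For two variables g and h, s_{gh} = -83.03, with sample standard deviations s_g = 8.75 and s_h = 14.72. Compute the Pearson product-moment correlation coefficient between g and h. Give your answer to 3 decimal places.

-0.645

r = Cov(g,h) / (s_g · s_h) = -83.03 / (8.75 × 14.72)
  = -83.03 / 128.8000 ≈ -0.645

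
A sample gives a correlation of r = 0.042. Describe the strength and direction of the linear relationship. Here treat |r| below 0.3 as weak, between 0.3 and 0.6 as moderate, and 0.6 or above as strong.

r = 0.042 > 0 so the relationship is positive.
|r| = 0.042, which falls in the weak range.

weak positive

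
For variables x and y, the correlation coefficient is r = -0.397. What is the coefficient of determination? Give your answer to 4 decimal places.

0.1576

r² = (-0.397)² = 0.1576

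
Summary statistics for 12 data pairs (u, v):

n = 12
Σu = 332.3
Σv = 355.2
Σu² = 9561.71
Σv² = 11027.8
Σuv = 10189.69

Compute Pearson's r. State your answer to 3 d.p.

0.822

r = (nΣuv − ΣuΣv) / √[(nΣu² − (Σu)²)(nΣv² − (Σv)²)]
Numerator: 12×10189.69 − 332.3×355.2 = 4243.32
Denominator: √[(114740.52 − 110423.29)(132333.6 − 126167.04)] = √[4317.23 × 6166.56] = 5159.6955
r = 4243.32 / 5159.6955 ≈ 0.822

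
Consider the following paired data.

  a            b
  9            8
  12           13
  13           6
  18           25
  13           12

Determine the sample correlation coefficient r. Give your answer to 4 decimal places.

0.8345

n = 5, Σa = 65, Σb = 64, Σa² = 887, Σb² = 1038, Σab = 912
nΣab − ΣaΣb = 4560 − 4160 = 400
nΣa² − (Σa)² = 4435 − 4225 = 210; nΣb² − (Σb)² = 5190 − 4096 = 1094
r = 400 / √(210 × 1094) = 400 / 479.3120 ≈ 0.8345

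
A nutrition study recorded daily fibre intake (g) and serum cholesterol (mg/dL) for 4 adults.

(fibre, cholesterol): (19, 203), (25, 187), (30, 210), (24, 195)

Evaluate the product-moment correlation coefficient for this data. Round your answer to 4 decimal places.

n = 4, Σx = 98, Σy = 795, Σx² = 2462, Σy² = 158303, Σxy = 19512
nΣxy − ΣxΣy = 78048 − 77910 = 138
nΣx² − (Σx)² = 9848 − 9604 = 244; nΣy² − (Σy)² = 633212 − 632025 = 1187
r = 138 / √(244 × 1187) = 138 / 538.1710 ≈ 0.2564

0.2564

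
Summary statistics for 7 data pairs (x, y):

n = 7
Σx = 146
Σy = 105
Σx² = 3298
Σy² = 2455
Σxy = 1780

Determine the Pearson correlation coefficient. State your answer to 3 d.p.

r = (nΣxy − ΣxΣy) / √[(nΣx² − (Σx)²)(nΣy² − (Σy)²)]
Numerator: 7×1780 − 146×105 = -2870
Denominator: √[(23086 − 21316)(17185 − 11025)] = √[1770 × 6160] = 3301.9994
r = -2870 / 3301.9994 ≈ -0.869

-0.869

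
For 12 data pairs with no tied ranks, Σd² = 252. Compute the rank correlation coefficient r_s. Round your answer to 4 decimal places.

ρ = 1 − 6Σd² / [n(n²−1)] = 1 − 6×252 / (12×143)
  = 1 − 1512/1716 = 1 − 0.88112 ≈ 0.1189

0.1189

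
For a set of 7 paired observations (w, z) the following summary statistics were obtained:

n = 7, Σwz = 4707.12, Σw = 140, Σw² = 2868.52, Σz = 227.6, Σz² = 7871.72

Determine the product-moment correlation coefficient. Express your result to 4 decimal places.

r = (nΣwz − ΣwΣz) / √[(nΣw² − (Σw)²)(nΣz² − (Σz)²)]
Numerator: 7×4707.12 − 140×227.6 = 1085.84
Denominator: √[(20079.64 − 19600)(55102.04 − 51801.76)] = √[479.64 × 3300.28] = 1258.1519
r = 1085.84 / 1258.1519 ≈ 0.8630

0.8630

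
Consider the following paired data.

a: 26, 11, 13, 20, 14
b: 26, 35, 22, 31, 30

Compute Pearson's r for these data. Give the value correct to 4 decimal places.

n = 5, Σa = 84, Σb = 144, Σa² = 1562, Σb² = 4246, Σab = 2387
nΣab − ΣaΣb = 11935 − 12096 = -161
nΣa² − (Σa)² = 7810 − 7056 = 754; nΣb² − (Σb)² = 21230 − 20736 = 494
r = -161 / √(754 × 494) = -161 / 610.3081 ≈ -0.2638

-0.2638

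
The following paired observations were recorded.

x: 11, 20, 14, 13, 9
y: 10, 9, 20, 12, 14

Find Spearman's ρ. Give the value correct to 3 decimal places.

-0.300

Rank x: 2, 5, 4, 3, 1
Rank y: 2, 1, 5, 3, 4
d = rank(x) − rank(y): 0, 4, -1, 0, -3; Σd² = 26
ρ = 1 − 6Σd² / [n(n²−1)] = 1 − 6×26 / (5×24) = 1 − 156/120 ≈ -0.300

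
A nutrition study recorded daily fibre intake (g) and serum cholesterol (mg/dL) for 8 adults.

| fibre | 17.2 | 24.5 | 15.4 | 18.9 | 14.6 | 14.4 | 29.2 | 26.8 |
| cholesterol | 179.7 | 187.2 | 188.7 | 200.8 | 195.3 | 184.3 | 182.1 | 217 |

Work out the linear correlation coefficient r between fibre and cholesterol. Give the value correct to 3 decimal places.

n = 8, Σx = 161, Σy = 1535.1, Σx² = 3481.86, Σy² = 295622.25, Σxy = 31016.56
nΣxy − ΣxΣy = 248132.48 − 247151.1 = 981.38
nΣx² − (Σx)² = 27854.88 − 25921 = 1933.88; nΣy² − (Σy)² = 2364978 − 2356532.01 = 8445.99
r = 981.38 / √(1933.88 × 8445.99) = 981.38 / 4041.4764 ≈ 0.243

0.243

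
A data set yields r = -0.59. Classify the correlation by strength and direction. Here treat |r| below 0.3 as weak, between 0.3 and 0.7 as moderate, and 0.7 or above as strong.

moderate negative

r = -0.59 < 0 so the relationship is negative.
|r| = 0.59, which falls in the moderate range.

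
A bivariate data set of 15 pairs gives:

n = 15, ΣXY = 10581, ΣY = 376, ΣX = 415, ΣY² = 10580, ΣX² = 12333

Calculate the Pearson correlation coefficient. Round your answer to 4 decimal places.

r = (nΣXY − ΣXΣY) / √[(nΣX² − (ΣX)²)(nΣY² − (ΣY)²)]
Numerator: 15×10581 − 415×376 = 2675
Denominator: √[(184995 − 172225)(158700 − 141376)] = √[12770 × 17324] = 14873.7178
r = 2675 / 14873.7178 ≈ 0.1798

0.1798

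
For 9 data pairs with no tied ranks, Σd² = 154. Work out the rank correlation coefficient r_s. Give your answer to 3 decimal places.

ρ = 1 − 6Σd² / [n(n²−1)] = 1 − 6×154 / (9×80)
  = 1 − 924/720 = 1 − 1.2833 ≈ -0.283

-0.283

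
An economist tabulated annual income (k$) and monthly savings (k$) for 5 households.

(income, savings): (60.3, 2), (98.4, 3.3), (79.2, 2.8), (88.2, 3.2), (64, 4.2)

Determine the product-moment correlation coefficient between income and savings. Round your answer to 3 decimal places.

n = 5, Σx = 390.1, Σy = 15.5, Σx² = 31466.53, Σy² = 50.61, Σxy = 1218.12
nΣxy − ΣxΣy = 6090.6 − 6046.55 = 44.05
nΣx² − (Σx)² = 157332.65 − 152178.01 = 5154.64; nΣy² − (Σy)² = 253.05 − 240.25 = 12.8
r = 44.05 / √(5154.64 × 12.8) = 44.05 / 256.8645 ≈ 0.171

0.171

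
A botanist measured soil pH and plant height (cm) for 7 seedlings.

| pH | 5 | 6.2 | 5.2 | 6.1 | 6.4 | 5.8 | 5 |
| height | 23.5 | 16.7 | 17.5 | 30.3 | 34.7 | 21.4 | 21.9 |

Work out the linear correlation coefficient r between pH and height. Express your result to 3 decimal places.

0.471

n = 7, Σx = 39.7, Σy = 166, Σx² = 227.29, Σy² = 4197.14, Σxy = 952.57
nΣxy − ΣxΣy = 6667.99 − 6590.2 = 77.79
nΣx² − (Σx)² = 1591.03 − 1576.09 = 14.94; nΣy² − (Σy)² = 29379.98 − 27556 = 1823.98
r = 77.79 / √(14.94 × 1823.98) = 77.79 / 165.0765 ≈ 0.471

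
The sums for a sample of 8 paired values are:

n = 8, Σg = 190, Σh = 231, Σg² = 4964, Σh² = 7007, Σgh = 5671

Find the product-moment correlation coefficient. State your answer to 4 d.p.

r = (nΣgh − ΣgΣh) / √[(nΣg² − (Σg)²)(nΣh² − (Σh)²)]
Numerator: 8×5671 − 190×231 = 1478
Denominator: √[(39712 − 36100)(56056 − 53361)] = √[3612 × 2695] = 3119.9904
r = 1478 / 3119.9904 ≈ 0.4737

0.4737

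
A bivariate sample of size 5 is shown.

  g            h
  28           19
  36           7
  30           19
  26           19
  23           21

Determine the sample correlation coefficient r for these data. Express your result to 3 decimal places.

-0.906

n = 5, Σg = 143, Σh = 85, Σg² = 4185, Σh² = 1573, Σgh = 2331
nΣgh − ΣgΣh = 11655 − 12155 = -500
nΣg² − (Σg)² = 20925 − 20449 = 476; nΣh² − (Σh)² = 7865 − 7225 = 640
r = -500 / √(476 × 640) = -500 / 551.9420 ≈ -0.906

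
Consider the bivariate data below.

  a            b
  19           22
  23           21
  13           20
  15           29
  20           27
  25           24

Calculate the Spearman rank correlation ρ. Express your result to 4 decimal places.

0.1429

Rank a: 3, 5, 1, 2, 4, 6
Rank b: 3, 2, 1, 6, 5, 4
d = rank(a) − rank(b): 0, 3, 0, -4, -1, 2; Σd² = 30
ρ = 1 − 6Σd² / [n(n²−1)] = 1 − 6×30 / (6×35) = 1 − 180/210 ≈ 0.1429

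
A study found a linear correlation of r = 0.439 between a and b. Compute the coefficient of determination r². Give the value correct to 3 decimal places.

r² = (0.439)² = 0.193

0.193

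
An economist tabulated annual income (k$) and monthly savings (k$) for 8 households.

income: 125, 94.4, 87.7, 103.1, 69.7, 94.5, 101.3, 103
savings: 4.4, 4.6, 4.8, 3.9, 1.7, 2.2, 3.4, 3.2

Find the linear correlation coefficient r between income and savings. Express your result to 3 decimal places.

0.508

n = 8, Σx = 778.7, Σy = 28.2, Σx² = 77516.29, Σy² = 108.3, Σxy = 2807.7
nΣxy − ΣxΣy = 22461.6 − 21959.34 = 502.26
nΣx² − (Σx)² = 620130.32 − 606373.69 = 13756.63; nΣy² − (Σy)² = 866.4 − 795.24 = 71.16
r = 502.26 / √(13756.63 × 71.16) = 502.26 / 989.4048 ≈ 0.508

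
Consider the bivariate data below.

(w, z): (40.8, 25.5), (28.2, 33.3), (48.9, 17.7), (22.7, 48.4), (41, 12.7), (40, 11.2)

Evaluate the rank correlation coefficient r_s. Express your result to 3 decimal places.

Rank w: 4, 2, 6, 1, 5, 3
Rank z: 4, 5, 3, 6, 2, 1
d = rank(w) − rank(z): 0, -3, 3, -5, 3, 2; Σd² = 56
ρ = 1 − 6Σd² / [n(n²−1)] = 1 − 6×56 / (6×35) = 1 − 336/210 ≈ -0.600

-0.600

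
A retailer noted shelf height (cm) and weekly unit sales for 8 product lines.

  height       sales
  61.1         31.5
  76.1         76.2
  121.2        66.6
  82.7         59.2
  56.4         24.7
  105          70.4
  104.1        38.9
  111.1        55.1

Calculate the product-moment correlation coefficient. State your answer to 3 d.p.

0.542

n = 8, Σx = 717.7, Σy = 422.6, Σx² = 68439.13, Σy² = 24854.36, Σxy = 39647.41
nΣxy − ΣxΣy = 317179.28 − 303300.02 = 13879.26
nΣx² − (Σx)² = 547513.04 − 515093.29 = 32419.75; nΣy² − (Σy)² = 198834.88 − 178590.76 = 20244.12
r = 13879.26 / √(32419.75 × 20244.12) = 13879.26 / 25618.5345 ≈ 0.542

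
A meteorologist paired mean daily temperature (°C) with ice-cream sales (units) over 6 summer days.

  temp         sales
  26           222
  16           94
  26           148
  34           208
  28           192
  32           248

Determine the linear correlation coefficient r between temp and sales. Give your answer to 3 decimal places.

0.845

n = 6, Σx = 162, Σy = 1112, Σx² = 4572, Σy² = 221656, Σxy = 31508
nΣxy − ΣxΣy = 189048 − 180144 = 8904
nΣx² − (Σx)² = 27432 − 26244 = 1188; nΣy² − (Σy)² = 1329936 − 1236544 = 93392
r = 8904 / √(1188 × 93392) = 8904 / 10533.2662 ≈ 0.845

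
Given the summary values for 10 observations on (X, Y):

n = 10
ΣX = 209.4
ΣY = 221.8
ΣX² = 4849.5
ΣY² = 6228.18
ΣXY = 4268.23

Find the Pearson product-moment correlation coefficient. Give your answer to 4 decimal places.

r = (nΣXY − ΣXΣY) / √[(nΣX² − (ΣX)²)(nΣY² − (ΣY)²)]
Numerator: 10×4268.23 − 209.4×221.8 = -3762.62
Denominator: √[(48495 − 43848.36)(62281.8 − 49195.24)] = √[4646.64 × 13086.56] = 7797.9826
r = -3762.62 / 7797.9826 ≈ -0.4825

-0.4825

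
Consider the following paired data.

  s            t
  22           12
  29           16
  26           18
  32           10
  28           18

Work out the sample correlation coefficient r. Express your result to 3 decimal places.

-0.141

n = 5, Σs = 137, Σt = 74, Σs² = 3809, Σt² = 1148, Σst = 2020
nΣst − ΣsΣt = 10100 − 10138 = -38
nΣs² − (Σs)² = 19045 − 18769 = 276; nΣt² − (Σt)² = 5740 − 5476 = 264
r = -38 / √(276 × 264) = -38 / 269.9333 ≈ -0.141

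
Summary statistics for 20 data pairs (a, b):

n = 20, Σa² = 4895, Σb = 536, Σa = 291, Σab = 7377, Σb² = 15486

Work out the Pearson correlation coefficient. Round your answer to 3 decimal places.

-0.490

r = (nΣab − ΣaΣb) / √[(nΣa² − (Σa)²)(nΣb² − (Σb)²)]
Numerator: 20×7377 − 291×536 = -8436
Denominator: √[(97900 − 84681)(309720 − 287296)] = √[13219 × 22424] = 17216.9352
r = -8436 / 17216.9352 ≈ -0.490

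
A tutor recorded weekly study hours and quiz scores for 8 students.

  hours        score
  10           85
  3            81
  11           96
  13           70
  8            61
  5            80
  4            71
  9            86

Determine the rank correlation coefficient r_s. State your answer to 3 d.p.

0.190

Rank hours: 6, 1, 7, 8, 4, 3, 2, 5
Rank score: 6, 5, 8, 2, 1, 4, 3, 7
d = rank(hours) − rank(score): 0, -4, -1, 6, 3, -1, -1, -2; Σd² = 68
ρ = 1 − 6Σd² / [n(n²−1)] = 1 − 6×68 / (8×63) = 1 − 408/504 ≈ 0.190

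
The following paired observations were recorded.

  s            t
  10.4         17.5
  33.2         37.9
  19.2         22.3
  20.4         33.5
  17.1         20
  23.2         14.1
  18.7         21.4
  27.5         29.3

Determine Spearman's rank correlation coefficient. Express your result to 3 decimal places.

Rank s: 1, 8, 4, 5, 2, 6, 3, 7
Rank t: 2, 8, 5, 7, 3, 1, 4, 6
d = rank(s) − rank(t): -1, 0, -1, -2, -1, 5, -1, 1; Σd² = 34
ρ = 1 − 6Σd² / [n(n²−1)] = 1 − 6×34 / (8×63) = 1 − 204/504 ≈ 0.595

0.595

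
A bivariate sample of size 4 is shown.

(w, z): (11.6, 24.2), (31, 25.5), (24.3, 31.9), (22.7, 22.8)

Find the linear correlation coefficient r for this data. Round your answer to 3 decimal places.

n = 4, Σw = 89.6, Σz = 104.4, Σw² = 2201.34, Σz² = 2773.34, Σwz = 2363.95
nΣwz − ΣwΣz = 9455.8 − 9354.24 = 101.56
nΣw² − (Σw)² = 8805.36 − 8028.16 = 777.2; nΣz² − (Σz)² = 11093.36 − 10899.36 = 194
r = 101.56 / √(777.2 × 194) = 101.56 / 388.2999 ≈ 0.262

0.262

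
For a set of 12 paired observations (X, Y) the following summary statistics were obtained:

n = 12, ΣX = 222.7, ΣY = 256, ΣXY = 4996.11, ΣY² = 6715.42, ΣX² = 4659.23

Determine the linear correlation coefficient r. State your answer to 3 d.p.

r = (nΣXY − ΣXΣY) / √[(nΣX² − (ΣX)²)(nΣY² − (ΣY)²)]
Numerator: 12×4996.11 − 222.7×256 = 2942.12
Denominator: √[(55910.76 − 49595.29)(80585.04 − 65536)] = √[6315.47 × 15049.04] = 9748.9364
r = 2942.12 / 9748.9364 ≈ 0.302

0.302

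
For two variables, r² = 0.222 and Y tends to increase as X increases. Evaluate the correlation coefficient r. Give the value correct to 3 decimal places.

|r| = √0.222 = 0.471
The association is positive, so r = 0.471.

0.471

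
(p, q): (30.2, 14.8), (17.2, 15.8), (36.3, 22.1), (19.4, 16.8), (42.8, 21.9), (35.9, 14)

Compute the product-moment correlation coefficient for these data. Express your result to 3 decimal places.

0.516

n = 6, Σp = 181.8, Σq = 105.4, Σp² = 6022.58, Σq² = 1914.94, Σpq = 3286.79
nΣpq − ΣpΣq = 19720.74 − 19161.72 = 559.02
nΣp² − (Σp)² = 36135.48 − 33051.24 = 3084.24; nΣq² − (Σq)² = 11489.64 − 11109.16 = 380.48
r = 559.02 / √(3084.24 × 380.48) = 559.02 / 1083.2782 ≈ 0.516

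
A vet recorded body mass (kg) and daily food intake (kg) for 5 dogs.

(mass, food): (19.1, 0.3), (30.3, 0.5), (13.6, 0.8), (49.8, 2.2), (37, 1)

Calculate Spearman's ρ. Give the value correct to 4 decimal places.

0.7000

Rank mass: 2, 3, 1, 5, 4
Rank food: 1, 2, 3, 5, 4
d = rank(mass) − rank(food): 1, 1, -2, 0, 0; Σd² = 6
ρ = 1 − 6Σd² / [n(n²−1)] = 1 − 6×6 / (5×24) = 1 − 36/120 ≈ 0.7000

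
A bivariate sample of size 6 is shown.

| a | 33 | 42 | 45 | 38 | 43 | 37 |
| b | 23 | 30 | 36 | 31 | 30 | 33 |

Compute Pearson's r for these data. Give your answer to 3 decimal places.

n = 6, Σa = 238, Σb = 183, Σa² = 9540, Σb² = 5675, Σab = 7328
nΣab − ΣaΣb = 43968 − 43554 = 414
nΣa² − (Σa)² = 57240 − 56644 = 596; nΣb² − (Σb)² = 34050 − 33489 = 561
r = 414 / √(596 × 561) = 414 / 578.2352 ≈ 0.716

0.716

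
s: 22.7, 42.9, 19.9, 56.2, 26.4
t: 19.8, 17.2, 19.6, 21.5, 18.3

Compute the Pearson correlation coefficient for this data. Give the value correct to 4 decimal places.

0.2767

n = 5, Σs = 168.1, Σt = 96.4, Σs² = 6607.11, Σt² = 1869.18, Σst = 3268.8
nΣst − ΣsΣt = 16344 − 16204.84 = 139.16
nΣs² − (Σs)² = 33035.55 − 28257.61 = 4777.94; nΣt² − (Σt)² = 9345.9 − 9292.96 = 52.94
r = 139.16 / √(4777.94 × 52.94) = 139.16 / 502.9355 ≈ 0.2767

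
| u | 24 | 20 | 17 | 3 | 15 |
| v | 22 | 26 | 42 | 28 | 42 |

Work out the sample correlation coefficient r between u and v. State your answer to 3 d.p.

-0.175

n = 5, Σu = 79, Σv = 160, Σu² = 1499, Σv² = 5472, Σuv = 2476
nΣuv − ΣuΣv = 12380 − 12640 = -260
nΣu² − (Σu)² = 7495 − 6241 = 1254; nΣv² − (Σv)² = 27360 − 25600 = 1760
r = -260 / √(1254 × 1760) = -260 / 1485.6110 ≈ -0.175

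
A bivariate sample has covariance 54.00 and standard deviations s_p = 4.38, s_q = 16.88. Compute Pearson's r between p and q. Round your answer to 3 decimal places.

0.730

r = Cov(p,q) / (s_p · s_q) = 54.00 / (4.38 × 16.88)
  = 54.00 / 73.9344 ≈ 0.730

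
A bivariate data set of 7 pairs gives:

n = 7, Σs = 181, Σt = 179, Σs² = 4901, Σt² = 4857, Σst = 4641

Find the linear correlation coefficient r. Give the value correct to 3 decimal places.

r = (nΣst − ΣsΣt) / √[(nΣs² − (Σs)²)(nΣt² − (Σt)²)]
Numerator: 7×4641 − 181×179 = 88
Denominator: √[(34307 − 32761)(33999 − 32041)] = √[1546 × 1958] = 1739.8471
r = 88 / 1739.8471 ≈ 0.051

0.051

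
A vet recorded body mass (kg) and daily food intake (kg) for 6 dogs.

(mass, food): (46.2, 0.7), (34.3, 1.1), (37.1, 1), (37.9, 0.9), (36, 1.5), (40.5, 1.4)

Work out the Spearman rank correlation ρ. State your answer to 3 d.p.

-0.543

Rank mass: 6, 1, 3, 4, 2, 5
Rank food: 1, 4, 3, 2, 6, 5
d = rank(mass) − rank(food): 5, -3, 0, 2, -4, 0; Σd² = 54
ρ = 1 − 6Σd² / [n(n²−1)] = 1 − 6×54 / (6×35) = 1 − 324/210 ≈ -0.543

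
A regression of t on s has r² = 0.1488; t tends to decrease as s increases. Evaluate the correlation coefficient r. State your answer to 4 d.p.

-0.3857

|r| = √0.1488 = 0.3857
The association is negative, so r = −0.3857.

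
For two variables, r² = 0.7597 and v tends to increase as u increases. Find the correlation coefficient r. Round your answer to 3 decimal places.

0.872

|r| = √0.7597 = 0.872
The association is positive, so r = 0.872.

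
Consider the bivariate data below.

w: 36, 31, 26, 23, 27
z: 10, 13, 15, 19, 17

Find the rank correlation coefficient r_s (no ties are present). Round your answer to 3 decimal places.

Rank w: 5, 4, 2, 1, 3
Rank z: 1, 2, 3, 5, 4
d = rank(w) − rank(z): 4, 2, -1, -4, -1; Σd² = 38
ρ = 1 − 6Σd² / [n(n²−1)] = 1 − 6×38 / (5×24) = 1 − 228/120 ≈ -0.900

-0.900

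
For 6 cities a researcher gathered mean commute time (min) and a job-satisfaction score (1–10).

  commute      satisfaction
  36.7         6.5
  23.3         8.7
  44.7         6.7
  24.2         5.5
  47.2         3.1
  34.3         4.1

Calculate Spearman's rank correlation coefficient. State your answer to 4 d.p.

-0.4857

Rank commute: 4, 1, 5, 2, 6, 3
Rank satisfaction: 4, 6, 5, 3, 1, 2
d = rank(commute) − rank(satisfaction): 0, -5, 0, -1, 5, 1; Σd² = 52
ρ = 1 − 6Σd² / [n(n²−1)] = 1 − 6×52 / (6×35) = 1 − 312/210 ≈ -0.4857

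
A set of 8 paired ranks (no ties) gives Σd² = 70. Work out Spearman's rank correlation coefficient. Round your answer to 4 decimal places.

ρ = 1 − 6Σd² / [n(n²−1)] = 1 − 6×70 / (8×63)
  = 1 − 420/504 = 1 − 0.83333 ≈ 0.1667

0.1667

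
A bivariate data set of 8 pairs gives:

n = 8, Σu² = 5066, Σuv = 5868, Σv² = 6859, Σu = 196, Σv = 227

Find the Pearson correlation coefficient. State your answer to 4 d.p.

r = (nΣuv − ΣuΣv) / √[(nΣu² − (Σu)²)(nΣv² − (Σv)²)]
Numerator: 8×5868 − 196×227 = 2452
Denominator: √[(40528 − 38416)(54872 − 51529)] = √[2112 × 3343] = 2657.1443
r = 2452 / 2657.1443 ≈ 0.9228

0.9228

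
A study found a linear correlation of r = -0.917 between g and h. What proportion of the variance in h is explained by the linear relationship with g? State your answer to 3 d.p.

0.841

r² = (-0.917)² = 0.841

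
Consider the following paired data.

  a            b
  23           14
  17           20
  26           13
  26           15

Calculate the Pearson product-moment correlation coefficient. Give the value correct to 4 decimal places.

n = 4, Σa = 92, Σb = 62, Σa² = 2170, Σb² = 990, Σab = 1390
nΣab − ΣaΣb = 5560 − 5704 = -144
nΣa² − (Σa)² = 8680 − 8464 = 216; nΣb² − (Σb)² = 3960 − 3844 = 116
r = -144 / √(216 × 116) = -144 / 158.2909 ≈ -0.9097

-0.9097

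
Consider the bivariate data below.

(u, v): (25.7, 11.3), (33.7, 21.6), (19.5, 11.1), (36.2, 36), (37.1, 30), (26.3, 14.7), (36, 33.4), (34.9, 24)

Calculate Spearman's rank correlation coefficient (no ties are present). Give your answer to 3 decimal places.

Rank u: 2, 4, 1, 7, 8, 3, 6, 5
Rank v: 2, 4, 1, 8, 6, 3, 7, 5
d = rank(u) − rank(v): 0, 0, 0, -1, 2, 0, -1, 0; Σd² = 6
ρ = 1 − 6Σd² / [n(n²−1)] = 1 − 6×6 / (8×63) = 1 − 36/504 ≈ 0.929

0.929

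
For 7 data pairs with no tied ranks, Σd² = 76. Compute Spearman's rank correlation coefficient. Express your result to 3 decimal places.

ρ = 1 − 6Σd² / [n(n²−1)] = 1 − 6×76 / (7×48)
  = 1 − 456/336 = 1 − 1.3571 ≈ -0.357

-0.357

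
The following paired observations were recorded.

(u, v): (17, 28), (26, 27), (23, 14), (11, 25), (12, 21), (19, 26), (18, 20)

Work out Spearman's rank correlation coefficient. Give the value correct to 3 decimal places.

Rank u: 3, 7, 6, 1, 2, 5, 4
Rank v: 7, 6, 1, 4, 3, 5, 2
d = rank(u) − rank(v): -4, 1, 5, -3, -1, 0, 2; Σd² = 56
ρ = 1 − 6Σd² / [n(n²−1)] = 1 − 6×56 / (7×48) = 1 − 336/336 ≈ 0.000

0.000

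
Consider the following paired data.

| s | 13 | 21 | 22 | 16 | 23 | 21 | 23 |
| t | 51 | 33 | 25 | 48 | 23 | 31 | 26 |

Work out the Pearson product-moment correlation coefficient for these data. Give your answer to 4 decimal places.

-0.9774

n = 7, Σs = 139, Σt = 237, Σs² = 2849, Σt² = 8785, Σst = 4452
nΣst − ΣsΣt = 31164 − 32943 = -1779
nΣs² − (Σs)² = 19943 − 19321 = 622; nΣt² − (Σt)² = 61495 − 56169 = 5326
r = -1779 / √(622 × 5326) = -1779 / 1820.1022 ≈ -0.9774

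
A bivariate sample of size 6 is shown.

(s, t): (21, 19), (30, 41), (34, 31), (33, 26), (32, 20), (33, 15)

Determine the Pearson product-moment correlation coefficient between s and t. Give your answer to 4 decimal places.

n = 6, Σs = 183, Σt = 152, Σs² = 5699, Σt² = 4304, Σst = 4676
nΣst − ΣsΣt = 28056 − 27816 = 240
nΣs² − (Σs)² = 34194 − 33489 = 705; nΣt² − (Σt)² = 25824 − 23104 = 2720
r = 240 / √(705 × 2720) = 240 / 1384.7743 ≈ 0.1733

0.1733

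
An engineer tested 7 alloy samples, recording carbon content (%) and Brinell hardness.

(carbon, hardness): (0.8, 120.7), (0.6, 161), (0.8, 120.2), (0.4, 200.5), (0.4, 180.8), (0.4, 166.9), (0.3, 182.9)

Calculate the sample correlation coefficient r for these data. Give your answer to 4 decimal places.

-0.9258

n = 7, Σx = 3.7, Σy = 1133, Σx² = 2.21, Σy² = 189134.44, Σxy = 563.47
nΣxy − ΣxΣy = 3944.29 − 4192.1 = -247.81
nΣx² − (Σx)² = 15.47 − 13.69 = 1.78; nΣy² − (Σy)² = 1323941.08 − 1283689 = 40252.08
r = -247.81 / √(1.78 × 40252.08) = -247.81 / 267.6728 ≈ -0.9258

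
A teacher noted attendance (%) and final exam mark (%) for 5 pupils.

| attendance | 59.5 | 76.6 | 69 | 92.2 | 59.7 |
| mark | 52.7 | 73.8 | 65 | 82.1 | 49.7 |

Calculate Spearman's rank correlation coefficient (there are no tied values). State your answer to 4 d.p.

Rank attendance: 1, 4, 3, 5, 2
Rank mark: 2, 4, 3, 5, 1
d = rank(attendance) − rank(mark): -1, 0, 0, 0, 1; Σd² = 2
ρ = 1 − 6Σd² / [n(n²−1)] = 1 − 6×2 / (5×24) = 1 − 12/120 ≈ 0.9000

0.9000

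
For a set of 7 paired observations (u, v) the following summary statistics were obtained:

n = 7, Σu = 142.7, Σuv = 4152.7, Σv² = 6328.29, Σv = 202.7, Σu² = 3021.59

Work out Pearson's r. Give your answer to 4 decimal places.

0.0903

r = (nΣuv − ΣuΣv) / √[(nΣu² − (Σu)²)(nΣv² − (Σv)²)]
Numerator: 7×4152.7 − 142.7×202.7 = 143.61
Denominator: √[(21151.13 − 20363.29)(44298.03 − 41087.29)] = √[787.84 × 3210.74] = 1590.4557
r = 143.61 / 1590.4557 ≈ 0.0903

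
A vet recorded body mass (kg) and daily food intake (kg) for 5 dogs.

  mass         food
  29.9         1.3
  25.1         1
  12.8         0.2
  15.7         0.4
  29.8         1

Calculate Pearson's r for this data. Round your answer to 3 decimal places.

n = 5, Σx = 113.3, Σy = 3.9, Σx² = 2822.39, Σy² = 3.89, Σxy = 102.61
nΣxy − ΣxΣy = 513.05 − 441.87 = 71.18
nΣx² − (Σx)² = 14111.95 − 12836.89 = 1275.06; nΣy² − (Σy)² = 19.45 − 15.21 = 4.24
r = 71.18 / √(1275.06 × 4.24) = 71.18 / 73.5272 ≈ 0.968

0.968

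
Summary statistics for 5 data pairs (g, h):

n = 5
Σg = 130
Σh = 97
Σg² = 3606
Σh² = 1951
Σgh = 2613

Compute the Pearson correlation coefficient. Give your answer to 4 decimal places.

0.7277

r = (nΣgh − ΣgΣh) / √[(nΣg² − (Σg)²)(nΣh² − (Σh)²)]
Numerator: 5×2613 − 130×97 = 455
Denominator: √[(18030 − 16900)(9755 − 9409)] = √[1130 × 346] = 625.2839
r = 455 / 625.2839 ≈ 0.7277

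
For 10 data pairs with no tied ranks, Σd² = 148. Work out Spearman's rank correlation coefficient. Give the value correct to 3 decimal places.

0.103

ρ = 1 − 6Σd² / [n(n²−1)] = 1 − 6×148 / (10×99)
  = 1 − 888/990 = 1 − 0.8970 ≈ 0.103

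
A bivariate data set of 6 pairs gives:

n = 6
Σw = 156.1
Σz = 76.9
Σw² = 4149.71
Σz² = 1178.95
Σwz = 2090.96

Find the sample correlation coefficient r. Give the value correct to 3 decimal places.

r = (nΣwz − ΣwΣz) / √[(nΣw² − (Σw)²)(nΣz² − (Σz)²)]
Numerator: 6×2090.96 − 156.1×76.9 = 541.67
Denominator: √[(24898.26 − 24367.21)(7073.7 − 5913.61)] = √[531.05 × 1160.09] = 784.8986
r = 541.67 / 784.8986 ≈ 0.690

0.690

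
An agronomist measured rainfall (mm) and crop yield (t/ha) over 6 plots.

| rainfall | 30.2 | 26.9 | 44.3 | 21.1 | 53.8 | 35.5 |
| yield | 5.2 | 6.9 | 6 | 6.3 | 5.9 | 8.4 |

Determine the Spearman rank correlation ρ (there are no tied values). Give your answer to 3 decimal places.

Rank rainfall: 3, 2, 5, 1, 6, 4
Rank yield: 1, 5, 3, 4, 2, 6
d = rank(rainfall) − rank(yield): 2, -3, 2, -3, 4, -2; Σd² = 46
ρ = 1 − 6Σd² / [n(n²−1)] = 1 − 6×46 / (6×35) = 1 − 276/210 ≈ -0.314

-0.314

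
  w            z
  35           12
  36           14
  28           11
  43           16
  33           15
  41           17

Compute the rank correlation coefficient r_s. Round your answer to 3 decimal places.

0.771

Rank w: 3, 4, 1, 6, 2, 5
Rank z: 2, 3, 1, 5, 4, 6
d = rank(w) − rank(z): 1, 1, 0, 1, -2, -1; Σd² = 8
ρ = 1 − 6Σd² / [n(n²−1)] = 1 − 6×8 / (6×35) = 1 − 48/210 ≈ 0.771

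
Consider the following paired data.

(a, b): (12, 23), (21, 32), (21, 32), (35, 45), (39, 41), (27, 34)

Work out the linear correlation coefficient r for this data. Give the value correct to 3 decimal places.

n = 6, Σa = 155, Σb = 207, Σa² = 4501, Σb² = 7439, Σab = 5712
nΣab − ΣaΣb = 34272 − 32085 = 2187
nΣa² − (Σa)² = 27006 − 24025 = 2981; nΣb² − (Σb)² = 44634 − 42849 = 1785
r = 2187 / √(2981 × 1785) = 2187 / 2306.7477 ≈ 0.948

0.948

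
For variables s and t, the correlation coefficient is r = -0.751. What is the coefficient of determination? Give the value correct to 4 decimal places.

0.5640

r² = (-0.751)² = 0.5640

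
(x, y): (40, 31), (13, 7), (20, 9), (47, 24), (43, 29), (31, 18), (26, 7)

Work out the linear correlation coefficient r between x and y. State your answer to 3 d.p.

0.888

n = 7, Σx = 220, Σy = 125, Σx² = 7864, Σy² = 2881, Σxy = 4626
nΣxy − ΣxΣy = 32382 − 27500 = 4882
nΣx² − (Σx)² = 55048 − 48400 = 6648; nΣy² − (Σy)² = 20167 − 15625 = 4542
r = 4882 / √(6648 × 4542) = 4882 / 5495.0174 ≈ 0.888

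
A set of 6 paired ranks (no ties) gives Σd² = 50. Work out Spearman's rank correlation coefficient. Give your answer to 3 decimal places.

-0.429

ρ = 1 − 6Σd² / [n(n²−1)] = 1 − 6×50 / (6×35)
  = 1 − 300/210 = 1 − 1.4286 ≈ -0.429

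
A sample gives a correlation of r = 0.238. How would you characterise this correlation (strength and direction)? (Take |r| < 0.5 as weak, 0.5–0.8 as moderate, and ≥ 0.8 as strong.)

r = 0.238 > 0 so the relationship is positive.
|r| = 0.238, which falls in the weak range.

weak positive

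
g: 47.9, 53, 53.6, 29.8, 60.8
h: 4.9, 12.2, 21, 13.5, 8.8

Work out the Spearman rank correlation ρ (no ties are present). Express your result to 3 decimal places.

Rank g: 2, 3, 4, 1, 5
Rank h: 1, 3, 5, 4, 2
d = rank(g) − rank(h): 1, 0, -1, -3, 3; Σd² = 20
ρ = 1 − 6Σd² / [n(n²−1)] = 1 − 6×20 / (5×24) = 1 − 120/120 ≈ 0.000

0.000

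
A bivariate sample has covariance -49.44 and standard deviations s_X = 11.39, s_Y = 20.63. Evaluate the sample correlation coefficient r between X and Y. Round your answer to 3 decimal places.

r = Cov(X,Y) / (s_X · s_Y) = -49.44 / (11.39 × 20.63)
  = -49.44 / 234.9757 ≈ -0.210

-0.210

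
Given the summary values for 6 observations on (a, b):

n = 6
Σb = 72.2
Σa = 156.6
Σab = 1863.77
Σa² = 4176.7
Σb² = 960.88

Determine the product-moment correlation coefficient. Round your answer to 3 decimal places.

r = (nΣab − ΣaΣb) / √[(nΣa² − (Σa)²)(nΣb² − (Σb)²)]
Numerator: 6×1863.77 − 156.6×72.2 = -123.9
Denominator: √[(25060.2 − 24523.56)(5765.28 − 5212.84)] = √[536.64 × 552.44] = 544.4827
r = -123.9 / 544.4827 ≈ -0.228

-0.228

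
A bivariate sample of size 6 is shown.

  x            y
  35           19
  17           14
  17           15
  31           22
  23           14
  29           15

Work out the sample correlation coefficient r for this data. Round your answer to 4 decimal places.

0.7229

n = 6, Σx = 152, Σy = 99, Σx² = 4134, Σy² = 1687, Σxy = 2597
nΣxy − ΣxΣy = 15582 − 15048 = 534
nΣx² − (Σx)² = 24804 − 23104 = 1700; nΣy² − (Σy)² = 10122 − 9801 = 321
r = 534 / √(1700 × 321) = 534 / 738.7151 ≈ 0.7229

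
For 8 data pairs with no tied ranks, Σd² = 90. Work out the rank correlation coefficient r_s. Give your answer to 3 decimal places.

-0.071

ρ = 1 − 6Σd² / [n(n²−1)] = 1 − 6×90 / (8×63)
  = 1 − 540/504 = 1 − 1.0714 ≈ -0.071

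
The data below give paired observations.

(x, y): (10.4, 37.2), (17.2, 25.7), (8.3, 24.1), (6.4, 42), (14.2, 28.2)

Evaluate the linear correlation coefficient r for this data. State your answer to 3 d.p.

-0.572

n = 5, Σx = 56.5, Σy = 157.2, Σx² = 715.49, Σy² = 5184.38, Σxy = 1698.19
nΣxy − ΣxΣy = 8490.95 − 8881.8 = -390.85
nΣx² − (Σx)² = 3577.45 − 3192.25 = 385.2; nΣy² − (Σy)² = 25921.9 − 24711.84 = 1210.06
r = -390.85 / √(385.2 × 1210.06) = -390.85 / 682.7262 ≈ -0.572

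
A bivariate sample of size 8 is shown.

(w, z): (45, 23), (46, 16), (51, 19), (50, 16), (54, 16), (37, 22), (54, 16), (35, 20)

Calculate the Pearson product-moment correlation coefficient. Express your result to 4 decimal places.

-0.6712

n = 8, Σw = 372, Σz = 148, Σw² = 17668, Σz² = 2798, Σwz = 6782
nΣwz − ΣwΣz = 54256 − 55056 = -800
nΣw² − (Σw)² = 141344 − 138384 = 2960; nΣz² − (Σz)² = 22384 − 21904 = 480
r = -800 / √(2960 × 480) = -800 / 1191.9732 ≈ -0.6712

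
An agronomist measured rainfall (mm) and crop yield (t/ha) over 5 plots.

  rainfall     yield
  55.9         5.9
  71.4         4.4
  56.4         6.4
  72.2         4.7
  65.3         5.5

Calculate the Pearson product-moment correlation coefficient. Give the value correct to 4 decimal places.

n = 5, Σx = 321.2, Σy = 26.9, Σx² = 20880.66, Σy² = 147.47, Σxy = 1703.42
nΣxy − ΣxΣy = 8517.1 − 8640.28 = -123.18
nΣx² − (Σx)² = 104403.3 − 103169.44 = 1233.86; nΣy² − (Σy)² = 737.35 − 723.61 = 13.74
r = -123.18 / √(1233.86 × 13.74) = -123.18 / 130.2046 ≈ -0.9460

-0.9460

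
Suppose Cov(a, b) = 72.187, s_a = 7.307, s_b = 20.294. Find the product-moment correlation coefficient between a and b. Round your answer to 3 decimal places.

r = Cov(a,b) / (s_a · s_b) = 72.187 / (7.307 × 20.294)
  = 72.187 / 148.2883 ≈ 0.487

0.487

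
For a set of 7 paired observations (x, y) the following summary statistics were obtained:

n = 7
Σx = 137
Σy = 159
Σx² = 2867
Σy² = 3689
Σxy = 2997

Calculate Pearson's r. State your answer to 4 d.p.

r = (nΣxy − ΣxΣy) / √[(nΣx² − (Σx)²)(nΣy² − (Σy)²)]
Numerator: 7×2997 − 137×159 = -804
Denominator: √[(20069 − 18769)(25823 − 25281)] = √[1300 × 542] = 839.4046
r = -804 / 839.4046 ≈ -0.9578

-0.9578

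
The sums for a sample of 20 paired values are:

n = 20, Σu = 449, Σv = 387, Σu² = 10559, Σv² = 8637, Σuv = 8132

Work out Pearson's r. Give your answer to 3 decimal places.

-0.750

r = (nΣuv − ΣuΣv) / √[(nΣu² − (Σu)²)(nΣv² − (Σv)²)]
Numerator: 20×8132 − 449×387 = -11123
Denominator: √[(211180 − 201601)(172740 − 149769)] = √[9579 × 22971] = 14833.7187
r = -11123 / 14833.7187 ≈ -0.750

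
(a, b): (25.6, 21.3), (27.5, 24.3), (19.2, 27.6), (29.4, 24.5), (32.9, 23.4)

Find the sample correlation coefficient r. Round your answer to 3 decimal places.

-0.570

n = 5, Σa = 134.6, Σb = 121.1, Σa² = 3727.02, Σb² = 2953.75, Σab = 3233.61
nΣab − ΣaΣb = 16168.05 − 16300.06 = -132.01
nΣa² − (Σa)² = 18635.1 − 18117.16 = 517.94; nΣb² − (Σb)² = 14768.75 − 14665.21 = 103.54
r = -132.01 / √(517.94 × 103.54) = -132.01 / 231.5761 ≈ -0.570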